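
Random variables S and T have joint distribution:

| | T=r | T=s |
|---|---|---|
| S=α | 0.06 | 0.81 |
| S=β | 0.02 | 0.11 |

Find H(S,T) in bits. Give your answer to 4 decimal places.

H(S,T) = −Σ p(x,y)·log₂ p(x,y) over all 4 cells.
  cell (α,r): −0.06·log₂0.06 = 0.24353
  cell (α,s): −0.81·log₂0.81 = 0.24625
  cell (β,r): −0.02·log₂0.02 = 0.11288
  cell (β,s): −0.11·log₂0.11 = 0.35029
Sum = 0.9529 bits.

0.9529 bits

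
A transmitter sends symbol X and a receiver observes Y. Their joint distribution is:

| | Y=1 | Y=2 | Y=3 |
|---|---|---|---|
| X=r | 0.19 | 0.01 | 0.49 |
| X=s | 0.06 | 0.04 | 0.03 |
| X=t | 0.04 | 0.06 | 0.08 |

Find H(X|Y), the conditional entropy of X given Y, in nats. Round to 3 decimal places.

0.705 nats

Chain rule: H(X|Y) = H(X,Y) − H(Y).
Marginals: p(X) = (0.6900, 0.1300, 0.1800), p(Y) = (0.2900, 0.1100, 0.6000).
H(X,Y) = 1.6135 nats; H(Y) = 0.9083 nats.
H(X|Y) = 1.6135 − 0.9083 = 0.705 nats.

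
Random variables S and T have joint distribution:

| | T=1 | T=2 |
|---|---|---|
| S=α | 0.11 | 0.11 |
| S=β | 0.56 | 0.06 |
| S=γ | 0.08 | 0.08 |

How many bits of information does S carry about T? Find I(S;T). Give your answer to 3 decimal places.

0.147 bits

Marginals: p(S) = (0.2200, 0.6200, 0.1600), p(T) = (0.7500, 0.2500).
I(S;T) = H(S) + H(T) − H(S,T).
H(S) = 1.3312, H(T) = 0.8113, H(S,T) = 1.9956.
I(S;T) = 1.3312 + 0.8113 − 1.9956 = 0.147 bits.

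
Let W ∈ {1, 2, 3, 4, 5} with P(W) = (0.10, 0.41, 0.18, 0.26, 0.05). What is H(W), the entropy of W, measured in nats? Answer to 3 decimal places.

H(W) = −Σ p·ln p.
  −(0.10)·ln(0.10) = 0.2303
  −(0.41)·ln(0.41) = 0.3656
  −(0.18)·ln(0.18) = 0.3087
  −(0.26)·ln(0.26) = 0.3502
  −(0.05)·ln(0.05) = 0.1498
Sum: 0.2303 + 0.3656 + 0.3087 + 0.3502 + 0.1498 = 1.405 nats.

1.405 nats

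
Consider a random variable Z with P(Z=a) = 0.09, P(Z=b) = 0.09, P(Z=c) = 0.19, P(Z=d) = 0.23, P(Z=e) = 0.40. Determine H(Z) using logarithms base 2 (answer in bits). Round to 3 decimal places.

2.097 bits

H(Z) = −Σ p·log₂ p.
  −(0.09)·log₂(0.09) = 0.3127
  −(0.09)·log₂(0.09) = 0.3127
  −(0.19)·log₂(0.19) = 0.4552
  −(0.23)·log₂(0.23) = 0.4877
  −(0.40)·log₂(0.40) = 0.5288
Sum: 0.3127 + 0.3127 + 0.4552 + 0.4877 + 0.5288 = 2.097 bits.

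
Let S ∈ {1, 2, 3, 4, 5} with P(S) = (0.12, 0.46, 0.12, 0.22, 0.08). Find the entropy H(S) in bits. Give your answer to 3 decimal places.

H(S) = −Σ p·log₂ p.
  −(0.12)·log₂(0.12) = 0.3671
  −(0.46)·log₂(0.46) = 0.5153
  −(0.12)·log₂(0.12) = 0.3671
  −(0.22)·log₂(0.22) = 0.4806
  −(0.08)·log₂(0.08) = 0.2915
Sum: 0.3671 + 0.5153 + 0.3671 + 0.4806 + 0.2915 = 2.022 bits.

2.022 bits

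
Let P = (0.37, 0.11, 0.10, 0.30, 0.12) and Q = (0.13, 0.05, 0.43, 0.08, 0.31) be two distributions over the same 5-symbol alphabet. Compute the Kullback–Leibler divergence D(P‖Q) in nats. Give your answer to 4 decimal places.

D(P‖Q) = Σ p·ln(p/q).
  0.37·ln(0.37/0.13) = 0.38701
  0.11·ln(0.11/0.05) = 0.08673
  0.10·ln(0.10/0.43) = -0.14586
  0.30·ln(0.30/0.08) = 0.39653
  0.12·ln(0.12/0.31) = -0.11389
D(P‖Q) = 0.6105 nats.

0.6105 nats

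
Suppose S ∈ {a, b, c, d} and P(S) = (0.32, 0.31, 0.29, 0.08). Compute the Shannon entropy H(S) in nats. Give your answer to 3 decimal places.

H(S) = −Σ p·ln p.
  −(0.32)·ln(0.32) = 0.3646
  −(0.31)·ln(0.31) = 0.3631
  −(0.29)·ln(0.29) = 0.3590
  −(0.08)·ln(0.08) = 0.2021
Sum: 0.3646 + 0.3631 + 0.3590 + 0.2021 = 1.289 nats.

1.289 nats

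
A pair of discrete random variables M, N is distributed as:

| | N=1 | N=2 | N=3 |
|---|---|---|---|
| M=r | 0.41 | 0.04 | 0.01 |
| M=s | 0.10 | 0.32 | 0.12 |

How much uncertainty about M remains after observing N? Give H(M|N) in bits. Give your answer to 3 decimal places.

0.596 bits

Marginals: p(M) = (0.4600, 0.5400), p(N) = (0.5100, 0.3600, 0.1300).
H(M|N) = Σ p(N) · H(M|N=·).
  N=1: p=0.5100, H(M|N=1) = 0.7140
  N=2: p=0.3600, H(M|N=2) = 0.5033
  N=3: p=0.1300, H(M|N=3) = 0.3912
Weighted sum = 0.596 bits.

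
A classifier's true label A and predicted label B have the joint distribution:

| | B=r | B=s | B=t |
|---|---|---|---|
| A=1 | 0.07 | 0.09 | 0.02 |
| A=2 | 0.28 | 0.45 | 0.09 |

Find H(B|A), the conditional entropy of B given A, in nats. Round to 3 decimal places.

Marginals: p(A) = (0.1800, 0.8200), p(B) = (0.3500, 0.5400, 0.1100).
H(B|A) = Σ p(A) · H(B|A=·).
  A=1: p=0.1800, H(B|A=1) = 0.9580
  A=2: p=0.8200, H(B|A=2) = 0.9387
Weighted sum = 0.942 nats.

0.942 nats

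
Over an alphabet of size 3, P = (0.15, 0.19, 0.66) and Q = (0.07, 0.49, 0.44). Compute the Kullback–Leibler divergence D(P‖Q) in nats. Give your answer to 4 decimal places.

0.2019 nats

D(P‖Q) = Σ p·ln(p/q).
  0.15·ln(0.15/0.07) = 0.11432
  0.19·ln(0.19/0.49) = -0.18000
  0.66·ln(0.66/0.44) = 0.26761
D(P‖Q) = 0.2019 nats.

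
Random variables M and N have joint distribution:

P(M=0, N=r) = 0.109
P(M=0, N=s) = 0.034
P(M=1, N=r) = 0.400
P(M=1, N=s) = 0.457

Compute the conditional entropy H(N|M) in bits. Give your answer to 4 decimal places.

Marginals: p(M) = (0.1430, 0.8570), p(N) = (0.5090, 0.4910).
H(N|M) = Σ p(M) · H(N|M=·).
  M=0: p=0.1430, H(N|M=0) = 0.7913
  M=1: p=0.8570, H(N|M=1) = 0.9968
Weighted sum = 0.9674 bits.

0.9674 bits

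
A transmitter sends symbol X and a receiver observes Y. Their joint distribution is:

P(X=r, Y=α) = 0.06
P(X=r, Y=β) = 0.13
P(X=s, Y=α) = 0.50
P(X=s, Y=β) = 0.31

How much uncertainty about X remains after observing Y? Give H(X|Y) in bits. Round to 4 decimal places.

Chain rule: H(X|Y) = H(X,Y) − H(Y).
Marginals: p(X) = (0.1900, 0.8100), p(Y) = (0.5600, 0.4400).
H(X,Y) = 1.6500 bits; H(Y) = 0.9896 bits.
H(X|Y) = 1.6500 − 0.9896 = 0.6604 bits.

0.6604 bits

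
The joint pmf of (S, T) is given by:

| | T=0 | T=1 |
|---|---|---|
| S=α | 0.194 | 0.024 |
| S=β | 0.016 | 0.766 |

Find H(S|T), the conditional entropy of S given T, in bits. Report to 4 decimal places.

Marginals: p(S) = (0.2180, 0.7820), p(T) = (0.2100, 0.7900).
H(S|T) = Σ p(T) · H(S|T=·).
  T=0: p=0.2100, H(S|T=0) = 0.3886
  T=1: p=0.7900, H(S|T=1) = 0.1963
Weighted sum = 0.2367 bits.

0.2367 bits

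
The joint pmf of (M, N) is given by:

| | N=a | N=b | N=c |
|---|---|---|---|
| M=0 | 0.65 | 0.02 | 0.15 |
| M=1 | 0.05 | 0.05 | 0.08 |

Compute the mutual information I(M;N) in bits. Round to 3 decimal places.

0.145 bits

Marginals: p(M) = (0.8200, 0.1800), p(N) = (0.7000, 0.0700, 0.2300).
I(M;N) = Σ p(x,y)·log₂[p(x,y)/(p(x)p(y))].
  (0,a): 0.65·log₂(1.1324) = 0.1166
  (0,b): 0.02·log₂(0.3484) = -0.0304
  (0,c): 0.15·log₂(0.7953) = -0.0496
  (1,a): 0.05·log₂(0.3968) = -0.0667
  (1,b): 0.05·log₂(3.9683) = 0.0994
  (1,c): 0.08·log₂(1.9324) = 0.0760
Sum = 0.145 bits.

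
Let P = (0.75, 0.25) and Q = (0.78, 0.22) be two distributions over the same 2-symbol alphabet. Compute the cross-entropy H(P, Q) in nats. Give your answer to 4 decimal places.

H(P,Q) = −Σ p·ln q.
  −0.75·ln(0.78) = 0.18635
  −0.25·ln(0.22) = 0.37853
H(P,Q) = 0.5649 nats.

0.5649 nats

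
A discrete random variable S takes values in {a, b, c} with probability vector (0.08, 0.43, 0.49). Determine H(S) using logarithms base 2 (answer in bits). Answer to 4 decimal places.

H(S) = −Σ p·log₂ p.
  −(0.08)·log₂(0.08) = 0.29151
  −(0.43)·log₂(0.43) = 0.52356
  −(0.49)·log₂(0.49) = 0.50428
Sum: 0.29151 + 0.52356 + 0.50428 = 1.3194 bits.

1.3194 bits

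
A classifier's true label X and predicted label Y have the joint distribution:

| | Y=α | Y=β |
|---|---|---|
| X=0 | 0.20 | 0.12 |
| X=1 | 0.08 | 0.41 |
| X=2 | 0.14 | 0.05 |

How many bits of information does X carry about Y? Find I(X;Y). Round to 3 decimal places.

Marginals: p(X) = (0.3200, 0.4900, 0.1900), p(Y) = (0.4200, 0.5800).
I(X;Y) = H(X) + H(Y) − H(X,Y).
H(X) = 1.4855, H(Y) = 0.9815, H(X,Y) = 2.2636.
I(X;Y) = 1.4855 + 0.9815 − 2.2636 = 0.203 bits.

0.203 bits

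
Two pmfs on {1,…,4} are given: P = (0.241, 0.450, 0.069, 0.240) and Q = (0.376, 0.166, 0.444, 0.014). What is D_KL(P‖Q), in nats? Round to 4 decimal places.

0.8951 nats

D(P‖Q) = Σ p·ln(p/q).
  0.241·ln(0.241/0.376) = -0.10719
  0.450·ln(0.450/0.166) = 0.44877
  0.069·ln(0.069/0.444) = -0.12846
  0.240·ln(0.240/0.014) = 0.68198
D(P‖Q) = 0.8951 nats.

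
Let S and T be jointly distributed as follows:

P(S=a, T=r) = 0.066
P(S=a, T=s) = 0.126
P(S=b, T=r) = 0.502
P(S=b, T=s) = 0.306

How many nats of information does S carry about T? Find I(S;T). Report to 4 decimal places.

Marginals: p(S) = (0.1920, 0.8080), p(T) = (0.5680, 0.4320).
I(S;T) = H(S) + H(T) − H(S,T).
H(S) = 0.4891, H(T) = 0.6839, H(S,T) = 1.1487.
I(S;T) = 0.4891 + 0.6839 − 1.1487 = 0.0243 nats.

0.0243 nats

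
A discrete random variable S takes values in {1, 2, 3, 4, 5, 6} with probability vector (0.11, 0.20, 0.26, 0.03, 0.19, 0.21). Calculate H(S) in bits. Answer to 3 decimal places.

2.400 bits

H(S) = −Σ p·log₂ p.
  −(0.11)·log₂(0.11) = 0.3503
  −(0.20)·log₂(0.20) = 0.4644
  −(0.26)·log₂(0.26) = 0.5053
  −(0.03)·log₂(0.03) = 0.1518
  −(0.19)·log₂(0.19) = 0.4552
  −(0.21)·log₂(0.21) = 0.4728
Sum: 0.3503 + 0.4644 + 0.5053 + 0.1518 + 0.4552 + 0.4728 = 2.400 bits.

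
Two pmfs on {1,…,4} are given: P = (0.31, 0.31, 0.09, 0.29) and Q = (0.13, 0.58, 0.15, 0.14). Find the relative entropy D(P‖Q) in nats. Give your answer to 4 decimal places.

0.2404 nats

D(P‖Q) = Σ p·ln(p/q).
  0.31·ln(0.31/0.13) = 0.26940
  0.31·ln(0.31/0.58) = -0.19420
  0.09·ln(0.09/0.15) = -0.04597
  0.29·ln(0.29/0.14) = 0.21119
D(P‖Q) = 0.2404 nats.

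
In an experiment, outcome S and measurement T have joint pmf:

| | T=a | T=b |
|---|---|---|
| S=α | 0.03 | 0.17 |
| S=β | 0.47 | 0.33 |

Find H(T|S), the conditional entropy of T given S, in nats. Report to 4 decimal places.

0.6267 nats

Chain rule: H(T|S) = H(S,T) − H(S).
Marginals: p(S) = (0.2000, 0.8000), p(T) = (0.5000, 0.5000).
H(S,T) = 1.1271 nats; H(S) = 0.5004 nats.
H(T|S) = 1.1271 − 0.5004 = 0.6267 nats.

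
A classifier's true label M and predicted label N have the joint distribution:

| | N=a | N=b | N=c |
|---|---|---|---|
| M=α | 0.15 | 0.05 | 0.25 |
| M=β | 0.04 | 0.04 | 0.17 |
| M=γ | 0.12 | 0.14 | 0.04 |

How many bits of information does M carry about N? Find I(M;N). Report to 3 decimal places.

0.184 bits

Marginals: p(M) = (0.4500, 0.2500, 0.3000), p(N) = (0.3100, 0.2300, 0.4600).
I(M;N) = Σ p(x,y)·log₂[p(x,y)/(p(x)p(y))].
  (α,a): 0.15·log₂(1.0753) = 0.0157
  (α,b): 0.05·log₂(0.4831) = -0.0525
  (α,c): 0.25·log₂(1.2077) = 0.0681
  (β,a): 0.04·log₂(0.5161) = -0.0382
  (β,b): 0.04·log₂(0.6957) = -0.0209
  (β,c): 0.17·log₂(1.4783) = 0.0959
  (γ,a): 0.12·log₂(1.2903) = 0.0441
  (γ,b): 0.14·log₂(2.0290) = 0.1429
  (γ,c): 0.04·log₂(0.2899) = -0.0715
Sum = 0.184 bits.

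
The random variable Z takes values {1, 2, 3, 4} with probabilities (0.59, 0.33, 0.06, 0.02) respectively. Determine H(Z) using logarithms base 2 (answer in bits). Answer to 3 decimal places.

H(Z) = −Σ p·log₂ p.
  −(0.59)·log₂(0.59) = 0.4491
  −(0.33)·log₂(0.33) = 0.5278
  −(0.06)·log₂(0.06) = 0.2435
  −(0.02)·log₂(0.02) = 0.1129
Sum: 0.4491 + 0.5278 + 0.2435 + 0.1129 = 1.333 bits.

1.333 bits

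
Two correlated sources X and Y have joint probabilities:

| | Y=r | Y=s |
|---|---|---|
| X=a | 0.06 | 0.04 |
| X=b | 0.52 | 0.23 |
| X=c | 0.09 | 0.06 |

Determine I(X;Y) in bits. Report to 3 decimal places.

0.005 bits

Marginals: p(X) = (0.1000, 0.7500, 0.1500), p(Y) = (0.6700, 0.3300).
I(X;Y) = Σ p(x,y)·log₂[p(x,y)/(p(x)p(y))].
  (a,r): 0.06·log₂(0.8955) = -0.0096
  (a,s): 0.04·log₂(1.2121) = 0.0111
  (b,r): 0.52·log₂(1.0348) = 0.0257
  (b,s): 0.23·log₂(0.9293) = -0.0243
  (c,r): 0.09·log₂(0.8955) = -0.0143
  (c,s): 0.06·log₂(1.2121) = 0.0167
Sum = 0.005 bits.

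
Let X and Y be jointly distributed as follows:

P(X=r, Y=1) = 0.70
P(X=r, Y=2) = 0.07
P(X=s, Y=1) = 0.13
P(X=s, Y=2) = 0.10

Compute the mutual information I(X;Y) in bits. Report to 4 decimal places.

Marginals: p(X) = (0.7700, 0.2300), p(Y) = (0.8300, 0.1700).
I(X;Y) = Σ p(x,y)·log₂[p(x,y)/(p(x)p(y))].
  (r,1): 0.70·log₂(1.0953) = 0.09192
  (r,2): 0.07·log₂(0.5348) = -0.06321
  (s,1): 0.13·log₂(0.6810) = -0.07206
  (s,2): 0.10·log₂(2.5575) = 0.13548
Sum = 0.0921 bits.

0.0921 bits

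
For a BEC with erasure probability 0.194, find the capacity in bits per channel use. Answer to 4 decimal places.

Binary erasure channel: capacity C = 1 − ε.
C = 1 − 0.194 = 0.8060 bits per channel use.

0.8060 bits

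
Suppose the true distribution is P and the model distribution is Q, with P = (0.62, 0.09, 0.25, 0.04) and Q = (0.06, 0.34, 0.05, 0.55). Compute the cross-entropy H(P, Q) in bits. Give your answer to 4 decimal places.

H(P,Q) = −Σ p·log₂ q.
  −0.62·log₂(0.06) = 2.51651
  −0.09·log₂(0.34) = 0.14008
  −0.25·log₂(0.05) = 1.08048
  −0.04·log₂(0.55) = 0.03450
H(P,Q) = 3.7716 bits.

3.7716 bits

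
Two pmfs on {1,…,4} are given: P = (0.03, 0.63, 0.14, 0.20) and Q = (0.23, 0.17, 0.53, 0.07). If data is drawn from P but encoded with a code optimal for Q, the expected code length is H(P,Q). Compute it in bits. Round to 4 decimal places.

2.5697 bits

H(P,Q) = −Σ p·log₂ q.
  −0.03·log₂(0.23) = 0.06361
  −0.63·log₂(0.17) = 1.61053
  −0.14·log₂(0.53) = 0.12823
  −0.20·log₂(0.07) = 0.76730
H(P,Q) = 2.5697 bits.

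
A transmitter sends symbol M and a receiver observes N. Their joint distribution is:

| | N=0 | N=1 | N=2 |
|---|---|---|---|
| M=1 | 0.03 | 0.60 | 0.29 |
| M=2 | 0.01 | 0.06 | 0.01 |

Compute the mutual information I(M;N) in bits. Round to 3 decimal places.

0.016 bits

Marginals: p(M) = (0.9200, 0.0800), p(N) = (0.0400, 0.6600, 0.3000).
I(M;N) = H(M) + H(N) − H(M,N).
H(M) = 0.4022, H(N) = 1.1025, H(M,N) = 1.4883.
I(M;N) = 0.4022 + 1.1025 − 1.4883 = 0.016 bits.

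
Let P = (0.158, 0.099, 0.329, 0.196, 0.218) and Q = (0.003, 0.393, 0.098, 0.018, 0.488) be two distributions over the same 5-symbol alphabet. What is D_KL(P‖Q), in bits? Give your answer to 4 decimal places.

D(P‖Q) = Σ p·log₂(p/q).
  0.158·log₂(0.158/0.003) = 0.90357
  0.099·log₂(0.099/0.393) = -0.19691
  0.329·log₂(0.329/0.098) = 0.57484
  0.196·log₂(0.196/0.018) = 0.67518
  0.218·log₂(0.218/0.488) = -0.25344
D(P‖Q) = 1.7032 bits.

1.7032 bits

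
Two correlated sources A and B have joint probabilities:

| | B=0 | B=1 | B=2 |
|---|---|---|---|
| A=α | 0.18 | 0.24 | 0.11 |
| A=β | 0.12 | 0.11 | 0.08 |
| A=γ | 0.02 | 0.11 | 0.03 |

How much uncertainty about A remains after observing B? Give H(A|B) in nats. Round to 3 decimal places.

0.965 nats

Chain rule: H(A|B) = H(A,B) − H(B).
Marginals: p(A) = (0.5300, 0.3100, 0.1600), p(B) = (0.3200, 0.4600, 0.2200).
H(A,B) = 2.0195 nats; H(B) = 1.0549 nats.
H(A|B) = 2.0195 − 1.0549 = 0.965 nats.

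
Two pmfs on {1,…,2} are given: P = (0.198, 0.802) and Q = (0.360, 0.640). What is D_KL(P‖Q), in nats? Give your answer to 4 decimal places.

D(P‖Q) = Σ p·ln(p/q).
  0.198·ln(0.198/0.360) = -0.11837
  0.802·ln(0.802/0.640) = 0.18096
D(P‖Q) = 0.0626 nats.

0.0626 nats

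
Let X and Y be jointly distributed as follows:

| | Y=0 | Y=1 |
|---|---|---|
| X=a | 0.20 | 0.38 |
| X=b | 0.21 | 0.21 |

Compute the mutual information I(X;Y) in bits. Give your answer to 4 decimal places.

0.0175 bits

Marginals: p(X) = (0.5800, 0.4200), p(Y) = (0.4100, 0.5900).
I(X;Y) = Σ p(x,y)·log₂[p(x,y)/(p(x)p(y))].
  (a,0): 0.20·log₂(0.8410) = -0.04995
  (a,1): 0.38·log₂(1.1105) = 0.05744
  (b,0): 0.21·log₂(1.2195) = 0.06012
  (b,1): 0.21·log₂(0.8475) = -0.05015
Sum = 0.0175 bits.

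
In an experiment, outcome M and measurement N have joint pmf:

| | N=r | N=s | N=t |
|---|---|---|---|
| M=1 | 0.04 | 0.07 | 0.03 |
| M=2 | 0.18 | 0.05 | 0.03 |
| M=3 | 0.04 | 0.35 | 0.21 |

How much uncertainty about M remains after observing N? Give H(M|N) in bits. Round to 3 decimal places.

Chain rule: H(M|N) = H(M,N) − H(N).
Marginals: p(M) = (0.1400, 0.2600, 0.6000), p(N) = (0.2600, 0.4700, 0.2700).
H(M,N) = 2.6079 bits; H(N) = 1.5273 bits.
H(M|N) = 2.6079 − 1.5273 = 1.081 bits.

1.081 bits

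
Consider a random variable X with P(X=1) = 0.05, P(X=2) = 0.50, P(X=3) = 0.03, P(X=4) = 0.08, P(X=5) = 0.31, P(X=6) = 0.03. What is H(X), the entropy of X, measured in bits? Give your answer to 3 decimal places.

H(X) = −Σ p·log₂ p.
  −(0.05)·log₂(0.05) = 0.2161
  −(0.50)·log₂(0.50) = 0.5000
  −(0.03)·log₂(0.03) = 0.1518
  −(0.08)·log₂(0.08) = 0.2915
  −(0.31)·log₂(0.31) = 0.5238
  −(0.03)·log₂(0.03) = 0.1518
Sum: 0.2161 + 0.5000 + 0.1518 + 0.2915 + 0.5238 + 0.1518 = 1.835 bits.

1.835 bits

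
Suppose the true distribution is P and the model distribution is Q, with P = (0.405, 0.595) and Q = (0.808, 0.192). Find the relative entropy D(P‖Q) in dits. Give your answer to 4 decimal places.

D(P‖Q) = Σ p·log₁₀(p/q).
  0.405·log₁₀(0.405/0.808) = -0.12148
  0.595·log₁₀(0.595/0.192) = 0.29227
D(P‖Q) = 0.1708 dits.

0.1708 dits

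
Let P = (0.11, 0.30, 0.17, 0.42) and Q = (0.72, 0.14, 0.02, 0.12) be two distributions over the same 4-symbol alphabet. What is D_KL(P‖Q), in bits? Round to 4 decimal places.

D(P‖Q) = Σ p·log₂(p/q).
  0.11·log₂(0.11/0.72) = -0.29815
  0.30·log₂(0.30/0.14) = 0.32986
  0.17·log₂(0.17/0.02) = 0.52487
  0.42·log₂(0.42/0.12) = 0.75909
D(P‖Q) = 1.3157 bits.

1.3157 bits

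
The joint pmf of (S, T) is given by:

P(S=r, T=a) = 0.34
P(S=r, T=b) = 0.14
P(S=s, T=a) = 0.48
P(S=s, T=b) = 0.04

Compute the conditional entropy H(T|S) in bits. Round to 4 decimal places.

Marginals: p(S) = (0.4800, 0.5200), p(T) = (0.8200, 0.1800).
H(T|S) = Σ p(S) · H(T|S=·).
  S=r: p=0.4800, H(T|S=r) = 0.8709
  S=s: p=0.5200, H(T|S=s) = 0.3912
Weighted sum = 0.6215 bits.

0.6215 bits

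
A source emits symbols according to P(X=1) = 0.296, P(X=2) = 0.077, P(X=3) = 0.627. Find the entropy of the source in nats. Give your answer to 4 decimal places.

H(X) = −Σ p·ln p.
  −(0.296)·ln(0.296) = 0.36035
  −(0.077)·ln(0.077) = 0.19742
  −(0.627)·ln(0.627) = 0.29269
Sum: 0.36035 + 0.19742 + 0.29269 = 0.8505 nats.

0.8505 nats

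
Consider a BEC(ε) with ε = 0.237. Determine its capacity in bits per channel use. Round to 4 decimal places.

0.7630 bits

Binary erasure channel: capacity C = 1 − ε.
C = 1 − 0.237 = 0.7630 bits per channel use.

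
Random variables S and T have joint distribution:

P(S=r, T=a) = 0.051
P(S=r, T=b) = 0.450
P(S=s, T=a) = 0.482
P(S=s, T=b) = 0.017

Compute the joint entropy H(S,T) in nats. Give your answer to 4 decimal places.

0.9321 nats

H(S,T) = −Σ p(x,y)·ln p(x,y) over all 4 cells.
  cell (r,a): −0.051·ln0.051 = 0.15177
  cell (r,b): −0.450·ln0.450 = 0.35933
  cell (s,a): −0.482·ln0.482 = 0.35177
  cell (s,b): −0.017·ln0.017 = 0.06927
Sum = 0.9321 nats.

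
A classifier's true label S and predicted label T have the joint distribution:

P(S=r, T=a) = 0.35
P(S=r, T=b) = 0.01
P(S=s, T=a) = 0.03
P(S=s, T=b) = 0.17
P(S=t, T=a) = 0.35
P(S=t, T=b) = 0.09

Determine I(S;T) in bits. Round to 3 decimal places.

0.332 bits

Marginals: p(S) = (0.3600, 0.2000, 0.4400), p(T) = (0.7300, 0.2700).
I(S;T) = H(S) + H(T) − H(S,T).
H(S) = 1.5161, H(T) = 0.8415, H(S,T) = 2.0256.
I(S;T) = 1.5161 + 0.8415 − 2.0256 = 0.332 bits.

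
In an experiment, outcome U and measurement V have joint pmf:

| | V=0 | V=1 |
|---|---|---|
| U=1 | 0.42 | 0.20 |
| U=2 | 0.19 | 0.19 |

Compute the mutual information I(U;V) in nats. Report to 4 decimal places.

Marginals: p(U) = (0.6200, 0.3800), p(V) = (0.6100, 0.3900).
I(U;V) = H(U) + H(V) − H(U,V).
H(U) = 0.6641, H(V) = 0.6687, H(U,V) = 1.3173.
I(U;V) = 0.6641 + 0.6687 − 1.3173 = 0.0155 nats.

0.0155 nats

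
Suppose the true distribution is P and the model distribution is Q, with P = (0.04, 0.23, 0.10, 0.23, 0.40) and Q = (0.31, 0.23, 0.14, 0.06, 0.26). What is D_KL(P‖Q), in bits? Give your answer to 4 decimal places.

D(P‖Q) = Σ p·log₂(p/q).
  0.04·log₂(0.04/0.31) = -0.11817
  0.23·log₂(0.23/0.23) = 0.00000
  0.10·log₂(0.10/0.14) = -0.04854
  0.23·log₂(0.23/0.06) = 0.44588
  0.40·log₂(0.40/0.26) = 0.24860
D(P‖Q) = 0.5278 bits.

0.5278 bits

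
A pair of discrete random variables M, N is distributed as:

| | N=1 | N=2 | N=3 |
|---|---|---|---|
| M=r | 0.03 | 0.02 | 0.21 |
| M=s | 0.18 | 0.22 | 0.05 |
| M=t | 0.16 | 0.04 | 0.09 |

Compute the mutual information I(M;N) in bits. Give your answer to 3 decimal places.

Marginals: p(M) = (0.2600, 0.4500, 0.2900), p(N) = (0.3700, 0.2800, 0.3500).
I(M;N) = Σ p(x,y)·log₂[p(x,y)/(p(x)p(y))].
  (r,1): 0.03·log₂(0.3119) = -0.0504
  (r,2): 0.02·log₂(0.2747) = -0.0373
  (r,3): 0.21·log₂(2.3077) = 0.2534
  (s,1): 0.18·log₂(1.0811) = 0.0202
  (s,2): 0.22·log₂(1.7460) = 0.1769
  (s,3): 0.05·log₂(0.3175) = -0.0828
  (t,1): 0.16·log₂(1.4911) = 0.0922
  (t,2): 0.04·log₂(0.4926) = -0.0409
  (t,3): 0.09·log₂(0.8867) = -0.0156
Sum = 0.316 bits.

0.316 bits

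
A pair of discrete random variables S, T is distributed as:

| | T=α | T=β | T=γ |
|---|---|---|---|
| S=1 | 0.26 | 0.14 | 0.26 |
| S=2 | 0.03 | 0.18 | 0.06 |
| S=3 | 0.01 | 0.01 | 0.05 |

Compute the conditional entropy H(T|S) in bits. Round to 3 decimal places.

1.423 bits

Marginals: p(S) = (0.6600, 0.2700, 0.0700), p(T) = (0.3000, 0.3300, 0.3700).
H(T|S) = Σ p(S) · H(T|S=·).
  S=1: p=0.6600, H(T|S=1) = 1.5334
  S=2: p=0.2700, H(T|S=2) = 1.2244
  S=3: p=0.0700, H(T|S=3) = 1.1488
Weighted sum = 1.423 bits.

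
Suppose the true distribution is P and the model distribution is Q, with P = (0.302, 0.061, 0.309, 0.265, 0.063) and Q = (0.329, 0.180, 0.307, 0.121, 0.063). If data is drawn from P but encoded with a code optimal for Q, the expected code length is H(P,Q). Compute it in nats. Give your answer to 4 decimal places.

1.5391 nats

H(P,Q) = −Σ p·ln q.
  −0.302·ln(0.329) = 0.33573
  −0.061·ln(0.180) = 0.10460
  −0.309·ln(0.307) = 0.36490
  −0.265·ln(0.121) = 0.55967
  −0.063·ln(0.063) = 0.17417
H(P,Q) = 1.5391 nats.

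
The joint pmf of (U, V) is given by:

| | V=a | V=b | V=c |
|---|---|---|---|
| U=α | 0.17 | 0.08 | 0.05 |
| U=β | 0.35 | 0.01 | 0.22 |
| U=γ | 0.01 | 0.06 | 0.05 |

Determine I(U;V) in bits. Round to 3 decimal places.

0.221 bits

Marginals: p(U) = (0.3000, 0.5800, 0.1200), p(V) = (0.5300, 0.1500, 0.3200).
I(U;V) = H(U) + H(V) − H(U,V).
H(U) = 1.3440, H(V) = 1.4220, H(U,V) = 2.5454.
I(U;V) = 1.3440 + 1.4220 − 2.5454 = 0.221 bits.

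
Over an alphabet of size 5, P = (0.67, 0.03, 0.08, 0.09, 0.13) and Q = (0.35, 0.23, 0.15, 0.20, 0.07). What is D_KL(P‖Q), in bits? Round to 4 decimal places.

0.4794 bits

D(P‖Q) = Σ p·log₂(p/q).
  0.67·log₂(0.67/0.35) = 0.62766
  0.03·log₂(0.03/0.23) = -0.08816
  0.08·log₂(0.08/0.15) = -0.07255
  0.09·log₂(0.09/0.20) = -0.10368
  0.13·log₂(0.13/0.07) = 0.11610
D(P‖Q) = 0.4794 bits.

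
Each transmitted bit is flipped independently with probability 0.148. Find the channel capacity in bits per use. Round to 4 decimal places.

0.3952 bits

Binary symmetric channel: C = 1 − h₂(ε) where h₂ is the binary entropy function.
h₂(0.148) = −0.148·log₂0.148 − 0.852·log₂0.852 = 0.6048.
C = 1 − 0.6048 = 0.3952 bits per channel use.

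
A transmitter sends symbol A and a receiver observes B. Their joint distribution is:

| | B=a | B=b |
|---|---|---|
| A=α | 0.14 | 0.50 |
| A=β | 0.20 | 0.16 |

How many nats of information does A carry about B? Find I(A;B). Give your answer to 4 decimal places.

Marginals: p(A) = (0.6400, 0.3600), p(B) = (0.3400, 0.6600).
I(A;B) = H(A) + H(B) − H(A,B).
H(A) = 0.6534, H(B) = 0.6410, H(A,B) = 1.2369.
I(A;B) = 0.6534 + 0.6410 − 1.2369 = 0.0575 nats.

0.0575 nats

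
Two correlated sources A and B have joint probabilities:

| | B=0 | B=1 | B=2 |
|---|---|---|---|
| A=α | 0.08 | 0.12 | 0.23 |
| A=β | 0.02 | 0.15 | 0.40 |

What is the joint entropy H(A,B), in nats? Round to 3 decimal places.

1.524 nats

H(A,B) = −Σ p(x,y)·ln p(x,y) over all 6 cells.
  cell (α,0): −0.08·ln0.08 = 0.2021
  cell (α,1): −0.12·ln0.12 = 0.2544
  cell (α,2): −0.23·ln0.23 = 0.3380
  cell (β,0): −0.02·ln0.02 = 0.0782
  cell (β,1): −0.15·ln0.15 = 0.2846
  cell (β,2): −0.40·ln0.40 = 0.3665
Sum = 1.524 nats.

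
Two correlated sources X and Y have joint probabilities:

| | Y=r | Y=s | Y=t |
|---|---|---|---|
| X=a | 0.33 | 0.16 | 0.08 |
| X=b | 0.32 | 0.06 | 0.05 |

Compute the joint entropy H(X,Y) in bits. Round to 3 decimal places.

H(X,Y) = −Σ p(x,y)·log₂ p(x,y) over all 6 cells.
  cell (a,r): −0.33·log₂0.33 = 0.5278
  cell (a,s): −0.16·log₂0.16 = 0.4230
  cell (a,t): −0.08·log₂0.08 = 0.2915
  cell (b,r): −0.32·log₂0.32 = 0.5260
  cell (b,s): −0.06·log₂0.06 = 0.2435
  cell (b,t): −0.05·log₂0.05 = 0.2161
Sum = 2.228 bits.

2.228 bits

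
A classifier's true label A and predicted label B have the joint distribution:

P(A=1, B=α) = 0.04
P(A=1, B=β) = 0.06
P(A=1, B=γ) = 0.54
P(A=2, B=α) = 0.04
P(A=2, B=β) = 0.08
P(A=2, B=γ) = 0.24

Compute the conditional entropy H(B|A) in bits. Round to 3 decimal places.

Chain rule: H(B|A) = H(A,B) − H(A).
Marginals: p(A) = (0.6400, 0.3600), p(B) = (0.0800, 0.1400, 0.7800).
H(A,B) = 1.8807 bits; H(A) = 0.9427 bits.
H(B|A) = 1.8807 − 0.9427 = 0.938 bits.

0.938 bits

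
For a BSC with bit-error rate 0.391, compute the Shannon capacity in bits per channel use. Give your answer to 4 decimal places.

Binary symmetric channel: C = 1 − h₂(ε) where h₂ is the binary entropy function.
h₂(0.391) = −0.391·log₂0.391 − 0.609·log₂0.609 = 0.9654.
C = 1 − 0.9654 = 0.0346 bits per channel use.

0.0346 bits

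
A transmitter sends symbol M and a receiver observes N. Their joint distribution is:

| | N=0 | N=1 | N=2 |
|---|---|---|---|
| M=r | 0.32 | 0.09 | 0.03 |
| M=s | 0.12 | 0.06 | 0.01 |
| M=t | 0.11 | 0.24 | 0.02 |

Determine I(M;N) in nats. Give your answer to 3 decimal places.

0.090 nats

Marginals: p(M) = (0.4400, 0.1900, 0.3700), p(N) = (0.5500, 0.3900, 0.0600).
I(M;N) = Σ p(x,y)·ln[p(x,y)/(p(x)p(y))].
  (r,0): 0.32·ln(1.3223) = 0.0894
  (r,1): 0.09·ln(0.5245) = -0.0581
  (r,2): 0.03·ln(1.1364) = 0.0038
  (s,0): 0.12·ln(1.1483) = 0.0166
  (s,1): 0.06·ln(0.8097) = -0.0127
  (s,2): 0.01·ln(0.8772) = -0.0013
  (t,0): 0.11·ln(0.5405) = -0.0677
  (t,1): 0.24·ln(1.6632) = 0.1221
  (t,2): 0.02·ln(0.9009) = -0.0021
Sum = 0.090 nats.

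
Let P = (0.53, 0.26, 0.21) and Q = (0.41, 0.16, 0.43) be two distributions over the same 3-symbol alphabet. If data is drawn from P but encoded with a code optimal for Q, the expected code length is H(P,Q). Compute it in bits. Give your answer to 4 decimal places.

H(P,Q) = −Σ p·log₂ q.
  −0.53·log₂(0.41) = 0.68174
  −0.26·log₂(0.16) = 0.68740
  −0.21·log₂(0.43) = 0.25569
H(P,Q) = 1.6248 bits.

1.6248 bits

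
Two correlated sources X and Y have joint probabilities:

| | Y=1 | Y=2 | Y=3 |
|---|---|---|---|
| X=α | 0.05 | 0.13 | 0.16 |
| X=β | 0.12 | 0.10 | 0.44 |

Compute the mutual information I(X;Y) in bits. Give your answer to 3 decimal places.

Marginals: p(X) = (0.3400, 0.6600), p(Y) = (0.1700, 0.2300, 0.6000).
I(X;Y) = H(X) + H(Y) − H(X,Y).
H(X) = 0.9248, H(Y) = 1.3644, H(X,Y) = 2.2422.
I(X;Y) = 0.9248 + 1.3644 − 2.2422 = 0.047 bits.

0.047 bits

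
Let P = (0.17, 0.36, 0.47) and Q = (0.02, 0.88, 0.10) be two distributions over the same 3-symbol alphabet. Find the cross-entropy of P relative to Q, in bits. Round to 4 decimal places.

2.5872 bits

H(P,Q) = −Σ p·log₂ q.
  −0.17·log₂(0.02) = 0.95946
  −0.36·log₂(0.88) = 0.06639
  −0.47·log₂(0.10) = 1.56131
H(P,Q) = 2.5872 bits.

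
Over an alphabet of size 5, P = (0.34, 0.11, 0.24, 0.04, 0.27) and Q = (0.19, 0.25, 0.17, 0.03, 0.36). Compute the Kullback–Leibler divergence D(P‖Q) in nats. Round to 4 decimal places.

0.1241 nats

D(P‖Q) = Σ p·ln(p/q).
  0.34·ln(0.34/0.19) = 0.19785
  0.11·ln(0.11/0.25) = -0.09031
  0.24·ln(0.24/0.17) = 0.08276
  0.04·ln(0.04/0.03) = 0.01151
  0.27·ln(0.27/0.36) = -0.07767
D(P‖Q) = 0.1241 nats.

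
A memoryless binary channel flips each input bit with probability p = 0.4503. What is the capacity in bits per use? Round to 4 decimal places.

Binary symmetric channel: C = 1 − h₂(ε) where h₂ is the binary entropy function.
h₂(0.4503) = −0.4503·log₂0.4503 − 0.5497·log₂0.5497 = 0.9929.
C = 1 − 0.9929 = 0.0071 bits per channel use.

0.0071 bits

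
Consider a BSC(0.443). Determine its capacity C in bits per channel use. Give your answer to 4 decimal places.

0.0094 bits

Binary symmetric channel: C = 1 − h₂(ε) where h₂ is the binary entropy function.
h₂(0.443) = −0.443·log₂0.443 − 0.557·log₂0.557 = 0.9906.
C = 1 − 0.9906 = 0.0094 bits per channel use.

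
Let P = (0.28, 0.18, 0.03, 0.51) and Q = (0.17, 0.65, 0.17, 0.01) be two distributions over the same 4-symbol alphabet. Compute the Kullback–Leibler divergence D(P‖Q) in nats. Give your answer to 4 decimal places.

D(P‖Q) = Σ p·ln(p/q).
  0.28·ln(0.28/0.17) = 0.13972
  0.18·ln(0.18/0.65) = -0.23112
  0.03·ln(0.03/0.17) = -0.05204
  0.51·ln(0.51/0.01) = 2.00523
D(P‖Q) = 1.8618 nats.

1.8618 nats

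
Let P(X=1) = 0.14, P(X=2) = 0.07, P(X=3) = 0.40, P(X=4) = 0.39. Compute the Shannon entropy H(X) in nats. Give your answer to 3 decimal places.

H(X) = −Σ p·ln p.
  −(0.14)·ln(0.14) = 0.2753
  −(0.07)·ln(0.07) = 0.1861
  −(0.40)·ln(0.40) = 0.3665
  −(0.39)·ln(0.39) = 0.3672
Sum: 0.2753 + 0.1861 + 0.3665 + 0.3672 = 1.195 nats.

1.195 nats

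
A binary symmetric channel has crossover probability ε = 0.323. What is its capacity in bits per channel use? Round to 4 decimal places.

Binary symmetric channel: C = 1 − h₂(ε) where h₂ is the binary entropy function.
h₂(0.323) = −0.323·log₂0.323 − 0.677·log₂0.677 = 0.9076.
C = 1 − 0.9076 = 0.0924 bits per channel use.

0.0924 bits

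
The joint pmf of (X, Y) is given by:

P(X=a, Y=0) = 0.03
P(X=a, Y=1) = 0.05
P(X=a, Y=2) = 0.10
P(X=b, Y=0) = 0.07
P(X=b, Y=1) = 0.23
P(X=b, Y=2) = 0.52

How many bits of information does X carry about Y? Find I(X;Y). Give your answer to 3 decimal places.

Marginals: p(X) = (0.1800, 0.8200), p(Y) = (0.1000, 0.2800, 0.6200).
I(X;Y) = H(X) + H(Y) − H(X,Y).
H(X) = 0.6801, H(Y) = 1.2740, H(X,Y) = 1.9469.
I(X;Y) = 0.6801 + 1.2740 − 1.9469 = 0.007 bits.

0.007 bits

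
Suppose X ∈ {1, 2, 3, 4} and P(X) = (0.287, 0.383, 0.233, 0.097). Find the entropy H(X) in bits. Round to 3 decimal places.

H(X) = −Σ p·log₂ p.
  −(0.287)·log₂(0.287) = 0.5169
  −(0.383)·log₂(0.383) = 0.5303
  −(0.233)·log₂(0.233) = 0.4897
  −(0.097)·log₂(0.097) = 0.3265
Sum: 0.5169 + 0.5303 + 0.4897 + 0.3265 = 1.863 bits.

1.863 bits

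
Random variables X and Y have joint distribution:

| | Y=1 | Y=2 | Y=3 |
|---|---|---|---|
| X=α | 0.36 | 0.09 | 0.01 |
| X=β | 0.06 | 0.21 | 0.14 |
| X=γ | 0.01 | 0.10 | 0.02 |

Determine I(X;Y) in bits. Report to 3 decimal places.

0.378 bits

Marginals: p(X) = (0.4600, 0.4100, 0.1300), p(Y) = (0.4300, 0.4000, 0.1700).
I(X;Y) = Σ p(x,y)·log₂[p(x,y)/(p(x)p(y))].
  (α,1): 0.36·log₂(1.8200) = 0.3110
  (α,2): 0.09·log₂(0.4891) = -0.0929
  (α,3): 0.01·log₂(0.1279) = -0.0297
  (β,1): 0.06·log₂(0.3403) = -0.0933
  (β,2): 0.21·log₂(1.2805) = 0.0749
  (β,3): 0.14·log₂(2.0086) = 0.1409
  (γ,1): 0.01·log₂(0.1789) = -0.0248
  (γ,2): 0.10·log₂(1.9231) = 0.0943
  (γ,3): 0.02·log₂(0.9050) = -0.0029
Sum = 0.378 bits.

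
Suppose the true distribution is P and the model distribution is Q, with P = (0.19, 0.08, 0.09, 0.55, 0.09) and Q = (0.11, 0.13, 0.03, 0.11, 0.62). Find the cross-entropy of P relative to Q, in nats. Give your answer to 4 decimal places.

2.1552 nats

H(P,Q) = −Σ p·ln q.
  −0.19·ln(0.11) = 0.41938
  −0.08·ln(0.13) = 0.16322
  −0.09·ln(0.03) = 0.31559
  −0.55·ln(0.11) = 1.21400
  −0.09·ln(0.62) = 0.04302
H(P,Q) = 2.1552 nats.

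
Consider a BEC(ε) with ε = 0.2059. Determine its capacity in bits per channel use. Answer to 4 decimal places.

Binary erasure channel: capacity C = 1 − ε.
C = 1 − 0.2059 = 0.7941 bits per channel use.

0.7941 bits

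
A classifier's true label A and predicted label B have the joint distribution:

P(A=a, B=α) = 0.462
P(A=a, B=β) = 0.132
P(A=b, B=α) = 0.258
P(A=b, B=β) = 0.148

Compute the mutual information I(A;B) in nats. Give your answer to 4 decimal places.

Marginals: p(A) = (0.5940, 0.4060), p(B) = (0.7200, 0.2800).
I(A;B) = Σ p(x,y)·ln[p(x,y)/(p(x)p(y))].
  (a,α): 0.462·ln(1.0802) = 0.03566
  (a,β): 0.132·ln(0.7937) = -0.03051
  (b,α): 0.258·ln(0.8826) = -0.03222
  (b,β): 0.148·ln(1.3019) = 0.03905
Sum = 0.0120 nats.

0.0120 nats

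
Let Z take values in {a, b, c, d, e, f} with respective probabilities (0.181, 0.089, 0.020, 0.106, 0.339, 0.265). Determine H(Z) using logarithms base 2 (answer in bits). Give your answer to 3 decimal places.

H(Z) = −Σ p·log₂ p.
  −(0.181)·log₂(0.181) = 0.4463
  −(0.089)·log₂(0.089) = 0.3106
  −(0.020)·log₂(0.020) = 0.1129
  −(0.106)·log₂(0.106) = 0.3432
  −(0.339)·log₂(0.339) = 0.5291
  −(0.265)·log₂(0.265) = 0.5077
Sum: 0.4463 + 0.3106 + 0.1129 + 0.3432 + 0.5291 + 0.5077 = 2.250 bits.

2.250 bits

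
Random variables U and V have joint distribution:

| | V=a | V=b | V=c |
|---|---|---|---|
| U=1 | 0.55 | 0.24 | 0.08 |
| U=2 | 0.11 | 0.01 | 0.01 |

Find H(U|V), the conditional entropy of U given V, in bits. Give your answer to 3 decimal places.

Chain rule: H(U|V) = H(U,V) − H(V).
Marginals: p(U) = (0.8700, 0.1300), p(V) = (0.6600, 0.2500, 0.0900).
H(U,V) = 1.7432 bits; H(V) = 1.2083 bits.
H(U|V) = 1.7432 − 1.2083 = 0.535 bits.

0.535 bits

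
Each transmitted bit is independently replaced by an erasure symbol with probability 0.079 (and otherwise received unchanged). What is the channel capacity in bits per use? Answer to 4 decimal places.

0.9210 bits

Binary erasure channel: capacity C = 1 − ε.
C = 1 − 0.079 = 0.9210 bits per channel use.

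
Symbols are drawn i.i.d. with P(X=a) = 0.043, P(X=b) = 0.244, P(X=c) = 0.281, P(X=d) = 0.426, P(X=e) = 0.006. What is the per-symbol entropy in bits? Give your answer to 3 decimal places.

H(X) = −Σ p·log₂ p.
  −(0.043)·log₂(0.043) = 0.1952
  −(0.244)·log₂(0.244) = 0.4966
  −(0.281)·log₂(0.281) = 0.5146
  −(0.426)·log₂(0.426) = 0.5244
  −(0.006)·log₂(0.006) = 0.0443
Sum: 0.1952 + 0.4966 + 0.5146 + 0.5244 + 0.0443 = 1.775 bits.

1.775 bits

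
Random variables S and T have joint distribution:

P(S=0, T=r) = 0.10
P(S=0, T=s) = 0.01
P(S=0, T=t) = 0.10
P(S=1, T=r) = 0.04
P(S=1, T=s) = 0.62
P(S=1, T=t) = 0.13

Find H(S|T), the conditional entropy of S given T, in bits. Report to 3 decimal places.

Chain rule: H(S|T) = H(S,T) − H(T).
Marginals: p(S) = (0.2100, 0.7900), p(T) = (0.1400, 0.6300, 0.2300).
H(S,T) = 1.7268 bits; H(T) = 1.3047 bits.
H(S|T) = 1.7268 − 1.3047 = 0.422 bits.

0.422 bits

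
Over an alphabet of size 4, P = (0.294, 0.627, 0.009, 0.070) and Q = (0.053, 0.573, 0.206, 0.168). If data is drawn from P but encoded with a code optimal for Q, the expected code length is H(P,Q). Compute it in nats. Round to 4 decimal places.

H(P,Q) = −Σ p·ln q.
  −0.294·ln(0.053) = 0.86361
  −0.627·ln(0.573) = 0.34916
  −0.009·ln(0.206) = 0.01422
  −0.070·ln(0.168) = 0.12487
H(P,Q) = 1.3519 nats.

1.3519 nats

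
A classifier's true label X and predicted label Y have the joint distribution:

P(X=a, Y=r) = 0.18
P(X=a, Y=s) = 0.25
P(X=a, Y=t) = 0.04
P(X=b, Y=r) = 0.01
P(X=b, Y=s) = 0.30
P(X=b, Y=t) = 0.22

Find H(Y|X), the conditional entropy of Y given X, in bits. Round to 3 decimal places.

1.202 bits

Marginals: p(X) = (0.4700, 0.5300), p(Y) = (0.1900, 0.5500, 0.2600).
H(Y|X) = Σ p(X) · H(Y|X=·).
  X=a: p=0.4700, H(Y|X=a) = 1.3172
  X=b: p=0.5300, H(Y|X=b) = 1.0994
Weighted sum = 1.202 bits.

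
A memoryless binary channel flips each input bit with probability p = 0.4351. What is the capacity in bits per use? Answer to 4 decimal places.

0.0122 bits

Binary symmetric channel: C = 1 − h₂(ε) where h₂ is the binary entropy function.
h₂(0.4351) = −0.4351·log₂0.4351 − 0.5649·log₂0.5649 = 0.9878.
C = 1 − 0.9878 = 0.0122 bits per channel use.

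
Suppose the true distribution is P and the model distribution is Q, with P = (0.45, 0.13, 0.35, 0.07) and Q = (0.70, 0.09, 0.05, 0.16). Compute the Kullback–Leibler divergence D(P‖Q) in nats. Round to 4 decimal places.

0.4722 nats

D(P‖Q) = Σ p·ln(p/q).
  0.45·ln(0.45/0.70) = -0.19882
  0.13·ln(0.13/0.09) = 0.04780
  0.35·ln(0.35/0.05) = 0.68107
  0.07·ln(0.07/0.16) = -0.05787
D(P‖Q) = 0.4722 nats.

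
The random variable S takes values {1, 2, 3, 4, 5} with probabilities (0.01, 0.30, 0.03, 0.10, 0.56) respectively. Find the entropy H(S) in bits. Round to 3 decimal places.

1.540 bits

H(S) = −Σ p·log₂ p.
  −(0.01)·log₂(0.01) = 0.0664
  −(0.30)·log₂(0.30) = 0.5211
  −(0.03)·log₂(0.03) = 0.1518
  −(0.10)·log₂(0.10) = 0.3322
  −(0.56)·log₂(0.56) = 0.4684
Sum: 0.0664 + 0.5211 + 0.1518 + 0.3322 + 0.4684 = 1.540 bits.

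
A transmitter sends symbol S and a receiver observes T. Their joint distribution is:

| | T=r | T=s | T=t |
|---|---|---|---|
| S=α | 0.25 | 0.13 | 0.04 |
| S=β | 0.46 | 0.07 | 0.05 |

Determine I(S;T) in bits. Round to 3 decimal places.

Marginals: p(S) = (0.4200, 0.5800), p(T) = (0.7100, 0.2000, 0.0900).
I(S;T) = H(S) + H(T) − H(S,T).
H(S) = 0.9815, H(T) = 1.1279, H(S,T) = 2.0684.
I(S;T) = 0.9815 + 1.1279 − 2.0684 = 0.041 bits.

0.041 bits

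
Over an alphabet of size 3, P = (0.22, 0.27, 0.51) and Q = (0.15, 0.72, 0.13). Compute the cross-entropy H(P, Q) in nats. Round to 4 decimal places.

H(P,Q) = −Σ p·ln q.
  −0.22·ln(0.15) = 0.41737
  −0.27·ln(0.72) = 0.08870
  −0.51·ln(0.13) = 1.04051
H(P,Q) = 1.5466 nats.

1.5466 nats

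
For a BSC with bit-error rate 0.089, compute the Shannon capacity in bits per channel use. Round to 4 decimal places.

Binary symmetric channel: C = 1 − h₂(ε) where h₂ is the binary entropy function.
h₂(0.089) = −0.089·log₂0.089 − 0.911·log₂0.911 = 0.4331.
C = 1 − 0.4331 = 0.5669 bits per channel use.

0.5669 bits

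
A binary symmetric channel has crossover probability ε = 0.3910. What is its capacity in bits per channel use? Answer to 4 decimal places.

Binary symmetric channel: C = 1 − h₂(ε) where h₂ is the binary entropy function.
h₂(0.3910) = −0.3910·log₂0.3910 − 0.6090·log₂0.6090 = 0.9654.
C = 1 − 0.9654 = 0.0346 bits per channel use.

0.0346 bits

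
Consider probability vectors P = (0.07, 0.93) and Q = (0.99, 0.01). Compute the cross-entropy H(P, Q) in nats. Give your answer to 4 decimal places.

4.2835 nats

H(P,Q) = −Σ p·ln q.
  −0.07·ln(0.99) = 0.00070
  −0.93·ln(0.01) = 4.28281
H(P,Q) = 4.2835 nats.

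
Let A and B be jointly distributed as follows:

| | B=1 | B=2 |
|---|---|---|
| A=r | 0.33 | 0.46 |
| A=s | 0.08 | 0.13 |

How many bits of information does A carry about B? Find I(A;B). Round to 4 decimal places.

Marginals: p(A) = (0.7900, 0.2100), p(B) = (0.4100, 0.5900).
I(A;B) = Σ p(x,y)·log₂[p(x,y)/(p(x)p(y))].
  (r,1): 0.33·log₂(1.0188) = 0.00888
  (r,2): 0.46·log₂(0.9869) = -0.00874
  (s,1): 0.08·log₂(0.9292) = -0.00848
  (s,2): 0.13·log₂(1.0492) = 0.00901
Sum = 0.0007 bits.

0.0007 bits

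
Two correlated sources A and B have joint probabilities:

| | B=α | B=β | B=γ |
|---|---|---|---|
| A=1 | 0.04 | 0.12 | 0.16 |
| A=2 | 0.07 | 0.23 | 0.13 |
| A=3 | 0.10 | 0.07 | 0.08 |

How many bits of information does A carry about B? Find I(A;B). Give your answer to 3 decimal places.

Marginals: p(A) = (0.3200, 0.4300, 0.2500), p(B) = (0.2100, 0.4200, 0.3700).
I(A;B) = Σ p(x,y)·log₂[p(x,y)/(p(x)p(y))].
  (1,α): 0.04·log₂(0.5952) = -0.0299
  (1,β): 0.12·log₂(0.8929) = -0.0196
  (1,γ): 0.16·log₂(1.3514) = 0.0695
  (2,α): 0.07·log₂(0.7752) = -0.0257
  (2,β): 0.23·log₂(1.2735) = 0.0802
  (2,γ): 0.13·log₂(0.8171) = -0.0379
  (3,α): 0.10·log₂(1.9048) = 0.0930
  (3,β): 0.07·log₂(0.6667) = -0.0409
  (3,γ): 0.08·log₂(0.8649) = -0.0168
Sum = 0.072 bits.

0.072 bits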